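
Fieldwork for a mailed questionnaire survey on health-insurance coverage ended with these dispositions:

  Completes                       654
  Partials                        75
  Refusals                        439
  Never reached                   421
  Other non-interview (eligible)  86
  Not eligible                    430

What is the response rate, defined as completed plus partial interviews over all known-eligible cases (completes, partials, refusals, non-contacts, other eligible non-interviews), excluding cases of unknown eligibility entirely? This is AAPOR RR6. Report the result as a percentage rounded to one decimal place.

43.5%

Top = 654 + 75 = 729
Denom = 654 + 75 + 439 + 421 + 86 = 1675
RR6 = 729 / 1675 = 0.4352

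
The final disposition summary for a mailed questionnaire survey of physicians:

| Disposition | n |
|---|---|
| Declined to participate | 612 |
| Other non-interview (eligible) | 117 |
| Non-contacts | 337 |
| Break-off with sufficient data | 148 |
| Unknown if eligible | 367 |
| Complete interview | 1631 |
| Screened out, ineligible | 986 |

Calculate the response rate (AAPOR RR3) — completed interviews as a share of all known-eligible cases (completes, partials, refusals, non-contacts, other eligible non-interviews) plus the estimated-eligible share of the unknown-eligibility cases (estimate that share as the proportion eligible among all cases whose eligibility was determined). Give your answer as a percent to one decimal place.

52.3%

Top: 1631
Eligible (known): 1631 + 148 + 612 + 337 + 117 = 2845
e = 2845 / (2845 + 986) = 2845 / 3831 = 0.7426
Eligible share of unknowns: 0.7426 × 367 = 272.53
Base: 2845 + 272.53 = 3117.53
RR3 = 1631 / 3117.53 = 0.5232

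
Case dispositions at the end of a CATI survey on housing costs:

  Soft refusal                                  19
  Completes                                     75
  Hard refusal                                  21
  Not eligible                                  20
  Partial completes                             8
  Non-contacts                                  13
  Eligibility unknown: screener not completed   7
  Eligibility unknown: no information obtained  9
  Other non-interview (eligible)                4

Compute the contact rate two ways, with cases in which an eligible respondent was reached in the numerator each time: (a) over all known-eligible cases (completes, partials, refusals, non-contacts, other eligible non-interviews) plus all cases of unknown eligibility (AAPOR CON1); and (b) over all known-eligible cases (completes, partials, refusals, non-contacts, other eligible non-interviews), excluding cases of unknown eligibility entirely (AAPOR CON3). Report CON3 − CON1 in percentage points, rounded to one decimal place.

Refused = 21 + 19 = 40
Undetermined eligibility = 7 + 9 = 16
Numerator → 75 + 8 + 40 + 4 = 127
Denominator → 75 + 8 + 40 + 13 + 4 + 16 = 156
CON1 = 127 / 156 = 0.8141
Denominator → 75 + 8 + 40 + 13 + 4 = 140
CON3 = 127 / 140 = 0.9071
Difference = 90.71 − 81.41 = 9.30 percentage points

9.3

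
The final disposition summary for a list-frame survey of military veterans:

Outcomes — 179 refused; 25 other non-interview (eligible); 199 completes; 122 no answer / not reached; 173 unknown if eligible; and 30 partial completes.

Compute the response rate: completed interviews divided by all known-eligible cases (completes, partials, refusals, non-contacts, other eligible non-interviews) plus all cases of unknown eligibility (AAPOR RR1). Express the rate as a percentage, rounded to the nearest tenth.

Num → 199
Base → 199 + 30 + 179 + 122 + 25 + 173 = 728
RR1 = 199 / 728 = 0.2734

27.3%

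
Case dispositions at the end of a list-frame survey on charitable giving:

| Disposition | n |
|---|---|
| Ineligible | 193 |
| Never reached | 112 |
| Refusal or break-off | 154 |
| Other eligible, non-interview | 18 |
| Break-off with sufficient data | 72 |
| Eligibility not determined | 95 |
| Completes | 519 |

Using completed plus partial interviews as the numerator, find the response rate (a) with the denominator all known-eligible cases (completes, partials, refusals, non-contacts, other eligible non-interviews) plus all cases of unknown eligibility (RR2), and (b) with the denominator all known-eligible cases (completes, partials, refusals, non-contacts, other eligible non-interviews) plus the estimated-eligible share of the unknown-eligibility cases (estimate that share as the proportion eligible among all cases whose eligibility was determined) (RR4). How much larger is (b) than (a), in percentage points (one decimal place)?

1.1

Numerator = 519 + 72 = 591
Denominator = 519 + 72 + 154 + 112 + 18 + 95 = 970
RR2 = 591 / 970 = 0.6093
Determined eligible = 519 + 72 + 154 + 112 + 18 = 875
e = 875 / (875 + 193) = 875 / 1068 = 0.8193
Estimated eligible among unknowns = 0.8193 × 95 = 77.83
Denominator = 875 + 77.83 = 952.83
RR4 = 591 / 952.83 = 0.6203
Difference = 62.03 − 60.93 = 1.10 percentage points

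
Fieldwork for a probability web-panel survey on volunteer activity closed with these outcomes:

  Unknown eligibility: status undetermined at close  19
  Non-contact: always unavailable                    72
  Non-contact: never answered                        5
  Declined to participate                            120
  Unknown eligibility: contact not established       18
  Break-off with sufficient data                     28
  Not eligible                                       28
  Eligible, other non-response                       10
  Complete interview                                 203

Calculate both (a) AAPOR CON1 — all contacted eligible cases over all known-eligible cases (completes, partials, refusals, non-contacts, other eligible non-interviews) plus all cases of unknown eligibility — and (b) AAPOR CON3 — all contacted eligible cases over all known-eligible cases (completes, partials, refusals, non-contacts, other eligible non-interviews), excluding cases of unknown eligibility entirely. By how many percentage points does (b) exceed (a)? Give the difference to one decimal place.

6.4

No contact after all attempts = 5 + 72 = 77
Eligibility not determined = 18 + 19 = 37
Num → 203 + 28 + 120 + 10 = 361
Base → 203 + 28 + 120 + 77 + 10 + 37 = 475
CON1 = 361 / 475 = 0.7600
Base → 203 + 28 + 120 + 77 + 10 = 438
CON3 = 361 / 438 = 0.8242
Difference = 82.42 − 76.00 = 6.42 percentage points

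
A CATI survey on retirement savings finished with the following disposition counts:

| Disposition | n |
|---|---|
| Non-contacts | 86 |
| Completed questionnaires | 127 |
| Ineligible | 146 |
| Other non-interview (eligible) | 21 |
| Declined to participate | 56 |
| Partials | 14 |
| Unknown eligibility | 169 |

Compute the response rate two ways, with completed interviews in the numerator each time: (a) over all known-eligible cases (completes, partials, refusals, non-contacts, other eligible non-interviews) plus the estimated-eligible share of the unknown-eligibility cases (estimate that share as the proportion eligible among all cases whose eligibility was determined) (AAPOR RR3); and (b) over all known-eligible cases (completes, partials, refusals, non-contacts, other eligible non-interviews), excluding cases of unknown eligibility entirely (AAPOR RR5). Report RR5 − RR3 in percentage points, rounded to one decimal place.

11.4

Num = 127
Eligible (known) = 127 + 14 + 56 + 86 + 21 = 304
e = 304 / (304 + 146) = 304 / 450 = 0.6756
Eligible share of unknowns = 0.6756 × 169 = 114.18
Base = 304 + 114.18 = 418.18
RR3 = 127 / 418.18 = 0.3037
Base = 127 + 14 + 56 + 86 + 21 = 304
RR5 = 127 / 304 = 0.4178
Difference = 41.78 − 30.37 = 11.41 percentage points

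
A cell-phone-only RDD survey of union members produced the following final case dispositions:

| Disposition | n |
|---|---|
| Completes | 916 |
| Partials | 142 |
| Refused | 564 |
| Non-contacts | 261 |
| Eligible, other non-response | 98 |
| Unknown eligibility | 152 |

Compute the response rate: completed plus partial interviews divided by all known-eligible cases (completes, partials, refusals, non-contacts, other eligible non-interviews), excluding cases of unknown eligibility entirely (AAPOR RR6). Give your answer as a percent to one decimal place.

53.4%

Top: 916 + 142 = 1058
Denom: 916 + 142 + 564 + 261 + 98 = 1981
RR6 = 1058 / 1981 = 0.5341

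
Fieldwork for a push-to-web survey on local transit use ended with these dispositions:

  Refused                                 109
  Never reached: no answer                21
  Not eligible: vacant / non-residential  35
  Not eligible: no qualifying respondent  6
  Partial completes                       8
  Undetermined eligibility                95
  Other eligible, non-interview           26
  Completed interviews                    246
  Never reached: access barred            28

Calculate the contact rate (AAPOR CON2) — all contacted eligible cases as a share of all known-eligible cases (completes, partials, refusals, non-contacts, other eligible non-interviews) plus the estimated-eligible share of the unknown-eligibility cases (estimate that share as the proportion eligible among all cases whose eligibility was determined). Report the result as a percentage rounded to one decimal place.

74.1%

Non-contacts = 21 + 28 = 49
Not eligible = 6 + 35 = 41
Top = 246 + 8 + 109 + 26 = 389
Known eligible = 246 + 8 + 109 + 49 + 26 = 438
e = 438 / (438 + 41) = 438 / 479 = 0.9144
e × U = 0.9144 × 95 = 86.87
Denom = 438 + 86.87 = 524.87
CON2 = 389 / 524.87 = 0.7411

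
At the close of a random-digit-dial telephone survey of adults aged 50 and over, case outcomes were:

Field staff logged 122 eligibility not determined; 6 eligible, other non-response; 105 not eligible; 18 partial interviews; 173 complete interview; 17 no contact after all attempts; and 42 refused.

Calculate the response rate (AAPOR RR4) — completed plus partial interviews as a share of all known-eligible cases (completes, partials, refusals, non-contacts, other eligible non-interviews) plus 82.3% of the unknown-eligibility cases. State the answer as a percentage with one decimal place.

Numerator = 173 + 18 = 191
Determined eligible = 173 + 18 + 42 + 17 + 6 = 256
Estimated eligible among unknowns = 0.8230 × 122 = 100.41
Denom = 256 + 100.41 = 356.41
RR4 = 191 / 356.41 = 0.5359

53.6%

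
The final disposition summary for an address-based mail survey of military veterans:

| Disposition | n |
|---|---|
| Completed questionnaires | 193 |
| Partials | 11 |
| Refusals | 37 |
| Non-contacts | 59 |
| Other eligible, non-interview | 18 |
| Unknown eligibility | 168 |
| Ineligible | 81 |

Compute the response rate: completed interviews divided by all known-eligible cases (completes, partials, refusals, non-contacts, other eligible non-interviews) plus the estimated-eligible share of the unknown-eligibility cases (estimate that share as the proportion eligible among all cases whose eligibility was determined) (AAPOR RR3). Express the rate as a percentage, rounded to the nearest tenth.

42.7%

Num: 193
Eligible (known): 193 + 11 + 37 + 59 + 18 = 318
e = 318 / (318 + 81) = 318 / 399 = 0.7970
e × U: 0.7970 × 168 = 133.90
Denominator: 318 + 133.90 = 451.90
RR3 = 193 / 451.90 = 0.4271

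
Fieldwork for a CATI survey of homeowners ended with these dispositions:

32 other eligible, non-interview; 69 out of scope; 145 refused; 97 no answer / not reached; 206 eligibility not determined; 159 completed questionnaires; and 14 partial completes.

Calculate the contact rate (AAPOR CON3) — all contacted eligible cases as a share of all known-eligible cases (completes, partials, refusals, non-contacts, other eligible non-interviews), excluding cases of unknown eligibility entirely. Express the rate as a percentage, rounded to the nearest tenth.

78.3%

Numerator: 159 + 14 + 145 + 32 = 350
Denom: 159 + 14 + 145 + 97 + 32 = 447
CON3 = 350 / 447 = 0.7830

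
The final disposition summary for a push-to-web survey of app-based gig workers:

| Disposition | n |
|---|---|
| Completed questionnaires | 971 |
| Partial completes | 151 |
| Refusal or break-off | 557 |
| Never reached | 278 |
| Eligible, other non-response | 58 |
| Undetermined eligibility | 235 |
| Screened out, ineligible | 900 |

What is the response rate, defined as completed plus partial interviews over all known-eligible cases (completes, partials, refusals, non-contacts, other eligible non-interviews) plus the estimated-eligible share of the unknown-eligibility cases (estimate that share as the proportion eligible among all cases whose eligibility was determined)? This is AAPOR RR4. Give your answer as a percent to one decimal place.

51.5%

Numerator = 971 + 151 = 1122
Eligible (known) = 971 + 151 + 557 + 278 + 58 = 2015
e = 2015 / (2015 + 900) = 2015 / 2915 = 0.6913
e × U = 0.6913 × 235 = 162.46
Base = 2015 + 162.46 = 2177.46
RR4 = 1122 / 2177.46 = 0.5153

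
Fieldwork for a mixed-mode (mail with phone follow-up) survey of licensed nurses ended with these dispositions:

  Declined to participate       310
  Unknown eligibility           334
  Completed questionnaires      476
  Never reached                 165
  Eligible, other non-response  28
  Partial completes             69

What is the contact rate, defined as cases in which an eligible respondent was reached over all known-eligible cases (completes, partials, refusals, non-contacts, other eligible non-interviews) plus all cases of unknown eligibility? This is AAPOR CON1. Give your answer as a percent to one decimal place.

Numerator = 476 + 69 + 310 + 28 = 883
Denom = 476 + 69 + 310 + 165 + 28 + 334 = 1382
CON1 = 883 / 1382 = 0.6389

63.9%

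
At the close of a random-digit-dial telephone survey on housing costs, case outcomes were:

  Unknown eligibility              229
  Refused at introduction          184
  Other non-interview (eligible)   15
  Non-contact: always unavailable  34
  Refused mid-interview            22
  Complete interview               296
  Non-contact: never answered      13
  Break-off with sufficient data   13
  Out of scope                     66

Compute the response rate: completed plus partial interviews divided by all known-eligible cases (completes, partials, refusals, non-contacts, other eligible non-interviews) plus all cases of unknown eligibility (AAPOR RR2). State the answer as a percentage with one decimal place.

38.3%

Declined to participate = 184 + 22 = 206
No contact after all attempts = 13 + 34 = 47
Top → 296 + 13 = 309
Base → 296 + 13 + 206 + 47 + 15 + 229 = 806
RR2 = 309 / 806 = 0.3834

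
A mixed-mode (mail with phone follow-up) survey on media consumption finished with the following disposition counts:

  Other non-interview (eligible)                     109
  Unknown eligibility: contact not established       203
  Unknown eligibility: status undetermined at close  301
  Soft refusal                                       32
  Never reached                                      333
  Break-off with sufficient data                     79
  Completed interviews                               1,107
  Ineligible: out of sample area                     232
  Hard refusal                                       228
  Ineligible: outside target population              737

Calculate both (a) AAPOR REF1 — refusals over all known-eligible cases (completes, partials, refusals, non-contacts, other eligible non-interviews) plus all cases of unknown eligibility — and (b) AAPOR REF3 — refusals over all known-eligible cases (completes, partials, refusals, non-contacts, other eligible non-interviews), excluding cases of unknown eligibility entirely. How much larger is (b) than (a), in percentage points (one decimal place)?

2.9

Declined to participate = 228 + 32 = 260
Unknown eligibility = 203 + 301 = 504
Out of scope = 737 + 232 = 969
Numerator = 260
Denom = 1107 + 79 + 260 + 333 + 109 + 504 = 2392
REF1 = 260 / 2392 = 0.1087
Denom = 1107 + 79 + 260 + 333 + 109 = 1888
REF3 = 260 / 1888 = 0.1377
Difference = 13.77 − 10.87 = 2.90 percentage points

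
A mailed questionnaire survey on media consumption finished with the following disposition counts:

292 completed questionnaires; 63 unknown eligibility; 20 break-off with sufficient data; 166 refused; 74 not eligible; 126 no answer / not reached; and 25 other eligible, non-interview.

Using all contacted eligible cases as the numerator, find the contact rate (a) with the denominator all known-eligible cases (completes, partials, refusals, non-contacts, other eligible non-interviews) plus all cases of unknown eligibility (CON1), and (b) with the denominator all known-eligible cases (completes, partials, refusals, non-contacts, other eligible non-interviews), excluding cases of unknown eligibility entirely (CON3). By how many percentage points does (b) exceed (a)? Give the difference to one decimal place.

7.3

Num = 292 + 20 + 166 + 25 = 503
Denom = 292 + 20 + 166 + 126 + 25 + 63 = 692
CON1 = 503 / 692 = 0.7269
Denom = 292 + 20 + 166 + 126 + 25 = 629
CON3 = 503 / 629 = 0.7997
Difference = 79.97 − 72.69 = 7.28 percentage points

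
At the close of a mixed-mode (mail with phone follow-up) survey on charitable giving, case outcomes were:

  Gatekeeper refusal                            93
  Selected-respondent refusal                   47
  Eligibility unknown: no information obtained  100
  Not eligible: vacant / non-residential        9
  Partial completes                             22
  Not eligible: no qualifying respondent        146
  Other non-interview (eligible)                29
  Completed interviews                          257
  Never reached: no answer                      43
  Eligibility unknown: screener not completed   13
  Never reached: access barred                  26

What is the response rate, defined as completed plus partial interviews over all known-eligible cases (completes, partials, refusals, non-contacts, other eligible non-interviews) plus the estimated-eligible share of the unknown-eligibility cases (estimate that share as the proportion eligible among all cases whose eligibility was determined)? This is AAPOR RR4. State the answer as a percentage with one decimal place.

Declined to participate = 93 + 47 = 140
Non-contacts = 43 + 26 = 69
Unknown eligibility = 13 + 100 = 113
Out of scope = 146 + 9 = 155
Top: 257 + 22 = 279
Eligible (known): 257 + 22 + 140 + 69 + 29 = 517
e = 517 / (517 + 155) = 517 / 672 = 0.7693
Eligible share of unknowns: 0.7693 × 113 = 86.93
Base: 517 + 86.93 = 603.93
RR4 = 279 / 603.93 = 0.4620

46.2%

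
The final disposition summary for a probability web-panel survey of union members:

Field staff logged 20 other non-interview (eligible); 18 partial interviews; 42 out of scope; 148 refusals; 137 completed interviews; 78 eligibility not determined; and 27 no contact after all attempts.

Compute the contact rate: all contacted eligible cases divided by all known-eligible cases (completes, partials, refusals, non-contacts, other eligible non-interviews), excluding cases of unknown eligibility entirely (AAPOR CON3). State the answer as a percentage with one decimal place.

92.3%

Top: 137 + 18 + 148 + 20 = 323
Denominator: 137 + 18 + 148 + 27 + 20 = 350
CON3 = 323 / 350 = 0.9229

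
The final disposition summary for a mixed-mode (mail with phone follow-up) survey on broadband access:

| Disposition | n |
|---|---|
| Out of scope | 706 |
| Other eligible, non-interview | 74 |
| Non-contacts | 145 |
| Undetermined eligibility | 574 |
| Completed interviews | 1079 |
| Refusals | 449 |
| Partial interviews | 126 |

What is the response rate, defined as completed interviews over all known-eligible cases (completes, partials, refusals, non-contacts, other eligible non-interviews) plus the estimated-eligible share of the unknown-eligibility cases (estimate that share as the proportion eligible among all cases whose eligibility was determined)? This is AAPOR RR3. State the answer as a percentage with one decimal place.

Num → 1079
Determined eligible → 1079 + 126 + 449 + 145 + 74 = 1873
e = 1873 / (1873 + 706) = 1873 / 2579 = 0.7263
Estimated eligible among unknowns → 0.7263 × 574 = 416.90
Denominator → 1873 + 416.90 = 2289.90
RR3 = 1079 / 2289.90 = 0.4712

47.1%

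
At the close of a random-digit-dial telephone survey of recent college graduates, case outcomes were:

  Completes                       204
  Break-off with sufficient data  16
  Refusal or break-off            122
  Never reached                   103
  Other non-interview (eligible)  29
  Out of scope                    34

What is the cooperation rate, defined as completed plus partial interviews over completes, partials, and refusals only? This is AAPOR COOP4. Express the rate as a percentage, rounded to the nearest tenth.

64.3%

Numerator: 204 + 16 = 220
Base: 204 + 16 + 122 = 342
COOP4 = 220 / 342 = 0.6433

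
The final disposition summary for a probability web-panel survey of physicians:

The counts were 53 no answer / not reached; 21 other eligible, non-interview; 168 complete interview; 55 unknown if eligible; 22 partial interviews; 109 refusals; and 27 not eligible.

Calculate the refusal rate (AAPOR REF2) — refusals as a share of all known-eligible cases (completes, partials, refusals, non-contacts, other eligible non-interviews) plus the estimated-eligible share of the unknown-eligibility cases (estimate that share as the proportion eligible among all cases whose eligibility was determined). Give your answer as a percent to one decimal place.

Top = 109
Eligible (known) = 168 + 22 + 109 + 53 + 21 = 373
e = 373 / (373 + 27) = 373 / 400 = 0.9325
Estimated eligible among unknowns = 0.9325 × 55 = 51.29
Denominator = 373 + 51.29 = 424.29
REF2 = 109 / 424.29 = 0.2569

25.7%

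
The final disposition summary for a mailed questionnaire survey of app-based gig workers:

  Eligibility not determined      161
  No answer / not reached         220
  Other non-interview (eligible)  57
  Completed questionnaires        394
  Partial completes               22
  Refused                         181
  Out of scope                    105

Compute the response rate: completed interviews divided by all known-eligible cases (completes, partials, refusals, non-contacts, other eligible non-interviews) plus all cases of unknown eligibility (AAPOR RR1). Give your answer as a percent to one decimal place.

Top = 394
Base = 394 + 22 + 181 + 220 + 57 + 161 = 1035
RR1 = 394 / 1035 = 0.3807

38.1%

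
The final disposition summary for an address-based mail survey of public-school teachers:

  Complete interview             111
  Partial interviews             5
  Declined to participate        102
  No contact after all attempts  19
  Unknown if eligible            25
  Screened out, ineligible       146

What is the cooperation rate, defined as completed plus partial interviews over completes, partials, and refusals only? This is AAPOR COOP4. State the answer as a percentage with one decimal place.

53.2%

Numerator → 111 + 5 = 116
Base → 111 + 5 + 102 = 218
COOP4 = 116 / 218 = 0.5321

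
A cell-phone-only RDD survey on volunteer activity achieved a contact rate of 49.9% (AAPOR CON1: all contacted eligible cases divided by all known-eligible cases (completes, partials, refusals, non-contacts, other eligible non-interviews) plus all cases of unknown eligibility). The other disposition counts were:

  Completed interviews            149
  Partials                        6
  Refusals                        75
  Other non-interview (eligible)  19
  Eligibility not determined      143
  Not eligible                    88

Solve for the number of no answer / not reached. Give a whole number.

107

Numerator = 149 + 6 + 75 + 19 = 249
CON1 = 249 / D = 0.499
D = 249 / 0.499 = 499.0
Remaining denominator categories sum to 392
no answer / not reached = 499.0 − 392 ≈ 107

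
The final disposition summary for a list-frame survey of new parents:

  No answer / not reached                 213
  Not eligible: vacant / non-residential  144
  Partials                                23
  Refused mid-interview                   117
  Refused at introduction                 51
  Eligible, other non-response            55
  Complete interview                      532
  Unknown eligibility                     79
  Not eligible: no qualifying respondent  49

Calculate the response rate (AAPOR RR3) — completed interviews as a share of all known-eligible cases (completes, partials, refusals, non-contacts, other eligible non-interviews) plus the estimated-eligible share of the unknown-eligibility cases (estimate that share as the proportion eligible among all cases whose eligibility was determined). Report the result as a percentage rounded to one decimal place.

50.3%

Refusal or break-off = 51 + 117 = 168
Screened out, ineligible = 49 + 144 = 193
Numerator: 532
Known eligible: 532 + 23 + 168 + 213 + 55 = 991
e = 991 / (991 + 193) = 991 / 1184 = 0.8370
Eligible share of unknowns: 0.8370 × 79 = 66.12
Denom: 991 + 66.12 = 1057.12
RR3 = 532 / 1057.12 = 0.5033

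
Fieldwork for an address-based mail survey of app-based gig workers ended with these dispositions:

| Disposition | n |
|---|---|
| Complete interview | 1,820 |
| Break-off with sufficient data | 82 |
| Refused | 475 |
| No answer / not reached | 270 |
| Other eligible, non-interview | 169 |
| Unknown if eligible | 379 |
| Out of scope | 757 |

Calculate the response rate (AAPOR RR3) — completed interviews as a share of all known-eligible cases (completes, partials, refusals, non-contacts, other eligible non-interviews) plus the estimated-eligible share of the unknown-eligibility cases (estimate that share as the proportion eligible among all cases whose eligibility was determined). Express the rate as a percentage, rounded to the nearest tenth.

Numerator → 1820
Known eligible → 1820 + 82 + 475 + 270 + 169 = 2816
e = 2816 / (2816 + 757) = 2816 / 3573 = 0.7881
e × U → 0.7881 × 379 = 298.69
Base → 2816 + 298.69 = 3114.69
RR3 = 1820 / 3114.69 = 0.5843

58.4%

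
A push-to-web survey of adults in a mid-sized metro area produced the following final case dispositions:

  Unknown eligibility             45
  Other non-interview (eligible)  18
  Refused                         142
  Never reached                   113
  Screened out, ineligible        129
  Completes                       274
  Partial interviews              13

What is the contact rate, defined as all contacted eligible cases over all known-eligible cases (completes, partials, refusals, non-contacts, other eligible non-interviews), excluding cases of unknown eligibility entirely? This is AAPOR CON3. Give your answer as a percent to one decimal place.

79.8%

Num: 274 + 13 + 142 + 18 = 447
Denom: 274 + 13 + 142 + 113 + 18 = 560
CON3 = 447 / 560 = 0.7982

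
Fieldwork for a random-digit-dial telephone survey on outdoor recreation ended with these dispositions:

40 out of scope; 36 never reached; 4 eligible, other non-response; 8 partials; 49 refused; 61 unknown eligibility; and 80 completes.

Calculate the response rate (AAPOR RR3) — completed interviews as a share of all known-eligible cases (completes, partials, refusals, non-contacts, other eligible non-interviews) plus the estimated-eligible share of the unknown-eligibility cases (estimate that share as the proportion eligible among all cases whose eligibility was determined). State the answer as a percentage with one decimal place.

Top → 80
Determined eligible → 80 + 8 + 49 + 36 + 4 = 177
e = 177 / (177 + 40) = 177 / 217 = 0.8157
Eligible share of unknowns → 0.8157 × 61 = 49.76
Denom → 177 + 49.76 = 226.76
RR3 = 80 / 226.76 = 0.3528

35.3%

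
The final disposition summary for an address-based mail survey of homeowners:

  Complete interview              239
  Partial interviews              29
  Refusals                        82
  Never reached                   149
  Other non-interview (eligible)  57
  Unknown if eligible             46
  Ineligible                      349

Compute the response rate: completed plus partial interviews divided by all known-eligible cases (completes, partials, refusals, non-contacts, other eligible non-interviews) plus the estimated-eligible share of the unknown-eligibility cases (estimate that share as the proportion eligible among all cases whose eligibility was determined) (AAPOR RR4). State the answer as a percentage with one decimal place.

Num: 239 + 29 = 268
Eligible (known): 239 + 29 + 82 + 149 + 57 = 556
e = 556 / (556 + 349) = 556 / 905 = 0.6144
e × U: 0.6144 × 46 = 28.26
Denominator: 556 + 28.26 = 584.26
RR4 = 268 / 584.26 = 0.4587

45.9%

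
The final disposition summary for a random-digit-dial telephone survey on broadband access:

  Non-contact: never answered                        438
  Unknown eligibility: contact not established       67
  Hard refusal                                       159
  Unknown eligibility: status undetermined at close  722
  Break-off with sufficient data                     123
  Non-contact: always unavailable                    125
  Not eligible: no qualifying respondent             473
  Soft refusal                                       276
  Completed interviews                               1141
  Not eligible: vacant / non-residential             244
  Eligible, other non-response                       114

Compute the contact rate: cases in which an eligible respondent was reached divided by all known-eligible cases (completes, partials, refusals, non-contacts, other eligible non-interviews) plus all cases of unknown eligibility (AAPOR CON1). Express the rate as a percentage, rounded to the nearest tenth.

Refused = 159 + 276 = 435
No contact after all attempts = 438 + 125 = 563
Unknown eligibility = 67 + 722 = 789
Out of scope = 473 + 244 = 717
Num: 1141 + 123 + 435 + 114 = 1813
Denominator: 1141 + 123 + 435 + 563 + 114 + 789 = 3165
CON1 = 1813 / 3165 = 0.5728

57.3%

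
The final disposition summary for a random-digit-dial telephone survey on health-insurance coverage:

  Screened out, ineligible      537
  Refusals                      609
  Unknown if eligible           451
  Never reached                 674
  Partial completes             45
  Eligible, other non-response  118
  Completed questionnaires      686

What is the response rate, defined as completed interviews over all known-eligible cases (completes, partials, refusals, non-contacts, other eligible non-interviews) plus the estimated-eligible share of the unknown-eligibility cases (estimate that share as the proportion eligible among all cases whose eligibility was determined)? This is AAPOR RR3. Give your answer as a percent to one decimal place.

27.5%

Top = 686
Eligible (known) = 686 + 45 + 609 + 674 + 118 = 2132
e = 2132 / (2132 + 537) = 2132 / 2669 = 0.7988
Estimated eligible among unknowns = 0.7988 × 451 = 360.26
Base = 2132 + 360.26 = 2492.26
RR3 = 686 / 2492.26 = 0.2753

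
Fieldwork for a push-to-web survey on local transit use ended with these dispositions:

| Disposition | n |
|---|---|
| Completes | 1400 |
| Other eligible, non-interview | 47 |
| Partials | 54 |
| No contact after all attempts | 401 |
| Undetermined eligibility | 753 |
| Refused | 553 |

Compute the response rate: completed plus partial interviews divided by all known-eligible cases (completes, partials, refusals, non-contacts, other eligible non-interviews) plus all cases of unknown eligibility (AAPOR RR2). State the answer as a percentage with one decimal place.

45.3%

Numerator → 1400 + 54 = 1454
Base → 1400 + 54 + 553 + 401 + 47 + 753 = 3208
RR2 = 1454 / 3208 = 0.4532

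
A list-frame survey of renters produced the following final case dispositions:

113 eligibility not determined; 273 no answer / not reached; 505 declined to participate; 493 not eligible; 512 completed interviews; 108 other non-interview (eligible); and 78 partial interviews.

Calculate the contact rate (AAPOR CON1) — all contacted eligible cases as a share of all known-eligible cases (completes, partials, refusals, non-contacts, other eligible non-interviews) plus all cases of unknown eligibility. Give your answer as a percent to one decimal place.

75.7%

Numerator: 512 + 78 + 505 + 108 = 1203
Denominator: 512 + 78 + 505 + 273 + 108 + 113 = 1589
CON1 = 1203 / 1589 = 0.7571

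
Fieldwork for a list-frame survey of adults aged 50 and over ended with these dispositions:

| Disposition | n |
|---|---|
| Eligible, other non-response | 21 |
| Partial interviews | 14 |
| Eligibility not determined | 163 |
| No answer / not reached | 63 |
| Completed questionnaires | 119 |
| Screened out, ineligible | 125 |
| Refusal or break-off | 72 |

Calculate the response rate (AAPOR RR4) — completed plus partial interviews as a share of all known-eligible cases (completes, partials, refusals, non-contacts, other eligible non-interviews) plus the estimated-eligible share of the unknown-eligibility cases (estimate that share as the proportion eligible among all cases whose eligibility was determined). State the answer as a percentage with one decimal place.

Numerator → 119 + 14 = 133
Determined eligible → 119 + 14 + 72 + 63 + 21 = 289
e = 289 / (289 + 125) = 289 / 414 = 0.6981
e × U → 0.6981 × 163 = 113.79
Denom → 289 + 113.79 = 402.79
RR4 = 133 / 402.79 = 0.3302

33.0%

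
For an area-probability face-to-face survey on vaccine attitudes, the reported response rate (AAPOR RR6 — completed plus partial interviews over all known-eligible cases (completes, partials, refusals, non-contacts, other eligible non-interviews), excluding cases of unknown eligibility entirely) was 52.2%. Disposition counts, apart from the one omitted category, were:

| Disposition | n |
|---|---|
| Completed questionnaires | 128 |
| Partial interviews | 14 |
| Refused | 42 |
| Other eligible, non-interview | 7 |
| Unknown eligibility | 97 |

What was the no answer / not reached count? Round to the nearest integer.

81

Top = 128 + 14 = 142
RR6 = 142 / D = 0.522
D = 142 / 0.522 = 272.0
Other denominator terms total 191
no answer / not reached = 272.0 − 191 ≈ 81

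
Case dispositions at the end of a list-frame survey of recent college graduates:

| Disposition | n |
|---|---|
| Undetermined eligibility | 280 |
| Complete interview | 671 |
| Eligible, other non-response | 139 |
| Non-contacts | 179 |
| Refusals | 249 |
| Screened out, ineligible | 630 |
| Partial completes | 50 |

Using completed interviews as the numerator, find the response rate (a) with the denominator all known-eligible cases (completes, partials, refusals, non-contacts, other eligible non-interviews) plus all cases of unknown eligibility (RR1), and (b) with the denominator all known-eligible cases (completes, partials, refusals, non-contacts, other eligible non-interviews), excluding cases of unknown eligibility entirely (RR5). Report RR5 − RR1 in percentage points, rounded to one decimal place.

Top: 671
Denom: 671 + 50 + 249 + 179 + 139 + 280 = 1568
RR1 = 671 / 1568 = 0.4279
Denom: 671 + 50 + 249 + 179 + 139 = 1288
RR5 = 671 / 1288 = 0.5210
Difference = 52.10 − 42.79 = 9.31 percentage points

9.3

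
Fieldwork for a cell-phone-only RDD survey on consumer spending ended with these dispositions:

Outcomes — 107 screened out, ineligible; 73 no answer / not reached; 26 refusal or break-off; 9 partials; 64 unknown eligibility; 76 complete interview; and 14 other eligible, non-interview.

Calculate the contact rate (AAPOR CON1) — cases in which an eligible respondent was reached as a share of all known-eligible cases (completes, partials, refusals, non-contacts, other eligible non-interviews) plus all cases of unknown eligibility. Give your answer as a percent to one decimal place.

47.7%

Num = 76 + 9 + 26 + 14 = 125
Denominator = 76 + 9 + 26 + 73 + 14 + 64 = 262
CON1 = 125 / 262 = 0.4771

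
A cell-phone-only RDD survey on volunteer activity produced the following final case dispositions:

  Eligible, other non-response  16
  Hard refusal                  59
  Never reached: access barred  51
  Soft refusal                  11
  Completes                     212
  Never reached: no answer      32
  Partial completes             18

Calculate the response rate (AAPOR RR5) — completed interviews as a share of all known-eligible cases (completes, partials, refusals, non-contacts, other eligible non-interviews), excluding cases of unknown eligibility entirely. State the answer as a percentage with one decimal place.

Refusal or break-off = 59 + 11 = 70
Never reached = 32 + 51 = 83
Num = 212
Base = 212 + 18 + 70 + 83 + 16 = 399
RR5 = 212 / 399 = 0.5313

53.1%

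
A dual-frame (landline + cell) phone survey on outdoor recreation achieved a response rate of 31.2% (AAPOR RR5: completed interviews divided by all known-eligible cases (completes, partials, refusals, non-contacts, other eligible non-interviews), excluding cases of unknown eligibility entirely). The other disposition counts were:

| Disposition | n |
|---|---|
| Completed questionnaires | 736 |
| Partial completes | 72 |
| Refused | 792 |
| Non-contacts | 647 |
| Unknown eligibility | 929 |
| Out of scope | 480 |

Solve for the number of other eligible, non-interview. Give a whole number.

RR5 = 736 / D = 0.312
D = 736 / 0.312 = 2359.0
Remaining denominator categories sum to 2247
other eligible, non-interview = 2359.0 − 2247 ≈ 112

112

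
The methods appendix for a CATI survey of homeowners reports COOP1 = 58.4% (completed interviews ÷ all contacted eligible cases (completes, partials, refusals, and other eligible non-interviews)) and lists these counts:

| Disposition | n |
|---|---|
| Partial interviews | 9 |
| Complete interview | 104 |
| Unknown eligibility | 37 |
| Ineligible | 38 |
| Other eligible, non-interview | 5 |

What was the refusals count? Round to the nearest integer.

COOP1 = 104 / D = 0.584
D = 104 / 0.584 = 178.1
Rest of base = 118
refusals = 178.1 − 118 ≈ 60

60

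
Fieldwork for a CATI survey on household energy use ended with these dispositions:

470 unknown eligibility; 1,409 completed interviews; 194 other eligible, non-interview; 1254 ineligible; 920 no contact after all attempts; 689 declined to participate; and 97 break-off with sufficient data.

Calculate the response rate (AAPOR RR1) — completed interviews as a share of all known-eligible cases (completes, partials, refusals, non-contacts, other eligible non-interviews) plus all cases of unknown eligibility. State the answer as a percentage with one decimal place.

Numerator = 1409
Denominator = 1409 + 97 + 689 + 920 + 194 + 470 = 3779
RR1 = 1409 / 3779 = 0.3728

37.3%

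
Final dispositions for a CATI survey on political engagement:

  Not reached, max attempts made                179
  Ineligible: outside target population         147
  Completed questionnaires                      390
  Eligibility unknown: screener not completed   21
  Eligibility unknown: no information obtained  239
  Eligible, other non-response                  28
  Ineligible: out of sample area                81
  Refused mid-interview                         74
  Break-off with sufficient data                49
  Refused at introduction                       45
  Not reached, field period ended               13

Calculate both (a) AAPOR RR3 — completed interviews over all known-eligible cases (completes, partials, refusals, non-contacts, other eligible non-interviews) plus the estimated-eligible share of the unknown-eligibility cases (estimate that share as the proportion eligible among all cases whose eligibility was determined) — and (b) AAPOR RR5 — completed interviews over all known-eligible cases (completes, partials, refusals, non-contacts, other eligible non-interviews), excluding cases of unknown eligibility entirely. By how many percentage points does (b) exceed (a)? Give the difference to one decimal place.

Refusal or break-off = 45 + 74 = 119
No answer / not reached = 13 + 179 = 192
Undetermined eligibility = 21 + 239 = 260
Ineligible = 147 + 81 = 228
Numerator = 390
Determined eligible = 390 + 49 + 119 + 192 + 28 = 778
e = 778 / (778 + 228) = 778 / 1006 = 0.7734
Estimated eligible among unknowns = 0.7734 × 260 = 201.08
Denom = 778 + 201.08 = 979.08
RR3 = 390 / 979.08 = 0.3983
Denom = 390 + 49 + 119 + 192 + 28 = 778
RR5 = 390 / 778 = 0.5013
Difference = 50.13 − 39.83 = 10.30 percentage points

10.3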